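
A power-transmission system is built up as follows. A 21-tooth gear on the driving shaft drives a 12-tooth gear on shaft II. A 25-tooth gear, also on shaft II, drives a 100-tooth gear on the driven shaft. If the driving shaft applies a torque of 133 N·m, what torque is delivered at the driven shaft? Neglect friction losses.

Gear mesh: ratio = 12/21 = 0.57143; torque at shaft II = 133 × 0.57143 = 76 N·m.
Gear mesh: ratio = 100/25 = 4; torque at the driven shaft = 76 × 4 = 304 N·m.

304 N·m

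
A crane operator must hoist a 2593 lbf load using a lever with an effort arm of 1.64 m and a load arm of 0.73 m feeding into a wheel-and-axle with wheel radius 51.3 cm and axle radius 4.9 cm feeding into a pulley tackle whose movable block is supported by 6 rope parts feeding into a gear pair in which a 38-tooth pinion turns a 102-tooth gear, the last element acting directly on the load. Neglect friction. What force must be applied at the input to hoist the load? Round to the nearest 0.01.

Lever MA = effort arm / load arm = 1.64/0.73 = 2.2466.
Wheel-and-axle MA = R/r = 51.3/4.9 = 10.469.
Block-and-tackle MA = number of supporting rope parts = 6.
Gear pair MA = 102/38 = 2.6842.
Combined ideal MA = 2.2466 × 10.469 × 6 × 2.6842 = 378.8.
Effort = load / MA = 2593 / 378.8 = 6.8453 lbf.

6.85 lbf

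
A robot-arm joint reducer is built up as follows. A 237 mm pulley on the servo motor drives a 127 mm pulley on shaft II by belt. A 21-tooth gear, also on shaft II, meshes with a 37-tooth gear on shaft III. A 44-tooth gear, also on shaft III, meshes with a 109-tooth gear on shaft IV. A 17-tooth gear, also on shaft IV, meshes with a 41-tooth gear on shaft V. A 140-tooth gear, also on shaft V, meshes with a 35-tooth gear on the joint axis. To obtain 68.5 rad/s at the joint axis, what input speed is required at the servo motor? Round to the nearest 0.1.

Overall ratio R = 0.53586 × 1.7619 × 2.4773 × 2.4118 × 0.25 = 1.4102.
Required input speed = output speed × R = 68.5 × 1.4102 = 96.6 rad/s.

96.6 rad/s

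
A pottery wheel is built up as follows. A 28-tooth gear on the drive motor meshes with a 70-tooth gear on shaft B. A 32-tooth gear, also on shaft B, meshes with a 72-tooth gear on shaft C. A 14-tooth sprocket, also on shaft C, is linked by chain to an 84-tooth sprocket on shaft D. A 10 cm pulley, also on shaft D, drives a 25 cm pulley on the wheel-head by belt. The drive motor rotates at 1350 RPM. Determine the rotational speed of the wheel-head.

Gear mesh: ratio = 70/28 = 2.5, so shaft B turns at 1350 / 2.5 = 540 RPM.
Gear mesh: ratio = 72/32 = 2.25, so shaft C turns at 540 / 2.25 = 240 RPM.
Chain: ratio = 84/14 = 6, so shaft D turns at 240 / 6 = 40 RPM.
Belt: ratio = 25/10 = 2.5, so the wheel-head turns at 40 / 2.5 = 16 RPM.

16 RPM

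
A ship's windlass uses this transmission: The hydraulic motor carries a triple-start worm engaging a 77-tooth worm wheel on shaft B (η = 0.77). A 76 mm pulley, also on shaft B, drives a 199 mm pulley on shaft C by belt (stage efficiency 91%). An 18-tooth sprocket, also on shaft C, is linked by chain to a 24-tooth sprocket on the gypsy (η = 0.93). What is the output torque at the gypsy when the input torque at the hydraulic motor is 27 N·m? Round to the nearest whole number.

Worm: ratio = 77/3 = 25.667; torque at shaft B = 27 × 25.667 × 0.77 = 533.61 N·m.
Belt: ratio = 199/76 = 2.6184; torque at shaft C = 533.61 × 2.6184 × 0.91 = 1271.5 N·m.
Chain: ratio = 24/18 = 1.3333; torque at the gypsy = 1271.5 × 1.3333 × 0.93 = 1576.6 N·m.

1577 N·m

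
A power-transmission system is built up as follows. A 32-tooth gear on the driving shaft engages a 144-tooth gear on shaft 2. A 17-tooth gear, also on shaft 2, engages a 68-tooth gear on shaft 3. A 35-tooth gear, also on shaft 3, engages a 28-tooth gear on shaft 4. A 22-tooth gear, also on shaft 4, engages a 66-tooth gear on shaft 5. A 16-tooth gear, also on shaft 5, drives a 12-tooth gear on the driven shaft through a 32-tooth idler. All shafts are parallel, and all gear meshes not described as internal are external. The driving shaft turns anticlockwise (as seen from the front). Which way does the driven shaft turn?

the driving shaft → shaft 2: external mesh, 1 reversal → CW.
shaft 2 → shaft 3: external mesh, 1 reversal → CCW.
shaft 3 → shaft 4: external mesh, 1 reversal → CW.
shaft 4 → shaft 5: external mesh, 1 reversal → CCW.
shaft 5 → the driven shaft: driver → idler → driven is 2 external meshes, 2 reversals → CCW.
6 reversals in total — an even number — so the driven shaft turns the same way as the driving shaft.

anticlockwise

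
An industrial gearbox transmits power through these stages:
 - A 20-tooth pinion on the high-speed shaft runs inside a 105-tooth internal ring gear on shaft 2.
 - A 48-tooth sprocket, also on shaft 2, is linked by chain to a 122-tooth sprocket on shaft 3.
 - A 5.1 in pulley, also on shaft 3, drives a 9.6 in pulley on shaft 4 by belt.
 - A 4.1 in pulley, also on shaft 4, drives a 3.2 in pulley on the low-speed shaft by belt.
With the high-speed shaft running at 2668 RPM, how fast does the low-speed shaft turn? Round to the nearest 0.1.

internal gear 105/20 = 5.25 → 2668/5.25 = 508.19 RPM
chain 122/48 = 2.5417 → 508.19/2.5417 = 199.94 RPM
belt 9.6/5.1 = 1.8824 → 199.94/1.8824 = 106.22 RPM
belt 3.2/4.1 = 0.78049 → 106.22/0.78049 = 136.09 RPM

136.1 RPM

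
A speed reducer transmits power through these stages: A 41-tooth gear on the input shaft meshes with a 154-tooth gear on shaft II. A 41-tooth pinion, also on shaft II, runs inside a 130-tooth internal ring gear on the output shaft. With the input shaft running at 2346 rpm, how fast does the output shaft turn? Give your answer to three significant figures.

the input shaft → shaft II (gear mesh, 154/41): 2346 ÷ 3.7561 = 624.58 rpm
shaft II → the output shaft (internal gear, 130/41): 624.58 ÷ 3.1707 = 196.98 rpm

197 rpm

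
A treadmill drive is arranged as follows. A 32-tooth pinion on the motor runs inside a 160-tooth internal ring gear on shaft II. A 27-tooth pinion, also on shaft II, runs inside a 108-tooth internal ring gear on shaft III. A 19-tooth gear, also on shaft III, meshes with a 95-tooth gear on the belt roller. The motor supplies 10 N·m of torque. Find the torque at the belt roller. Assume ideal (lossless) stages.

1000 N·m

Internal gear: ratio = 160/32 = 5; torque at shaft II = 10 × 5 = 50 N·m.
Internal gear: ratio = 108/27 = 4; torque at shaft III = 50 × 4 = 200 N·m.
Gear mesh: ratio = 95/19 = 5; torque at the belt roller = 200 × 5 = 1000 N·m.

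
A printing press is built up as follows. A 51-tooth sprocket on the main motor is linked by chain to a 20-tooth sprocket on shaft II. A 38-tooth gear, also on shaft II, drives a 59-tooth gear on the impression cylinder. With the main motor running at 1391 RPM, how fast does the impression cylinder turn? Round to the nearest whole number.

2285 RPM

the main motor → shaft II (chain, 20/51): 1391 ÷ 0.39216 = 3547.1 RPM
shaft II → the impression cylinder (gear mesh, 59/38): 3547.1 ÷ 1.5526 = 2284.5 RPM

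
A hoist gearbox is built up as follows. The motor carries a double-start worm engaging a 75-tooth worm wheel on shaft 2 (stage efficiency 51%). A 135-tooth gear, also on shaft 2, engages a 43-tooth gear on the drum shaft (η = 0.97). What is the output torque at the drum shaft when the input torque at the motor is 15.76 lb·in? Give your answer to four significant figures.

After the worm (75/2): 15.76 × 37.5 × 0.51 = 301.41 lb·in
After the gear mesh (43/135): 301.41 × 0.31852 × 0.97 = 93.125 lb·in

93.12 lb·in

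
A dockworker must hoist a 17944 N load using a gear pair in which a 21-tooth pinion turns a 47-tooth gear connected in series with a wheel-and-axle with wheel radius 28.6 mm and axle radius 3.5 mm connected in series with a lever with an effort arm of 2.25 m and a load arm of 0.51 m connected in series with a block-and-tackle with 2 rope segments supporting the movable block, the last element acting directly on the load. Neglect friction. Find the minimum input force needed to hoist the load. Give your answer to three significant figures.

Gear pair MA = 47/21 = 2.2381.
Wheel-and-axle MA = R/r = 28.6/3.5 = 8.1714.
Lever MA = effort arm / load arm = 2.25/0.51 = 4.4118.
Block-and-tackle MA = number of supporting rope parts = 2.
Combined ideal MA = 2.2381 × 8.1714 × 4.4118 × 2 = 161.37.
Effort = load / MA = 17944 / 161.37 = 111.2 N.

111 N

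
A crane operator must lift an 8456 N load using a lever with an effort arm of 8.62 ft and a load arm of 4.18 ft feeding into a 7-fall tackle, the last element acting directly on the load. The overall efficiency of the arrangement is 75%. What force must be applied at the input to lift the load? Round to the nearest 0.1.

Lever MA = effort arm / load arm = 8.62/4.18 = 2.0622.
Block-and-tackle MA = number of supporting rope parts = 7.
Combined ideal MA = 2.0622 × 7 = 14.435.
Actual MA = 14.435 × 0.75 = 10.827.
Effort = load / actual MA = 8456 / 10.827 = 781.04 N.

781.0 N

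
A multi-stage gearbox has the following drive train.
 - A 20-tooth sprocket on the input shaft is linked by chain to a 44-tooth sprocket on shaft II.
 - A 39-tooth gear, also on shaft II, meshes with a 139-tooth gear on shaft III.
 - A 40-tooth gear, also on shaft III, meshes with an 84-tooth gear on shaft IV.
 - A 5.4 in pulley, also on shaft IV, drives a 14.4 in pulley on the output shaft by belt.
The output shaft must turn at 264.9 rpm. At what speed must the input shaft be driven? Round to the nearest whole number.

11632 rpm

Overall ratio R = 2.2 × 3.5641 × 2.1 × 2.6667 = 43.91.
Required input speed = output speed × R = 264.9 × 43.91 = 11632 rpm.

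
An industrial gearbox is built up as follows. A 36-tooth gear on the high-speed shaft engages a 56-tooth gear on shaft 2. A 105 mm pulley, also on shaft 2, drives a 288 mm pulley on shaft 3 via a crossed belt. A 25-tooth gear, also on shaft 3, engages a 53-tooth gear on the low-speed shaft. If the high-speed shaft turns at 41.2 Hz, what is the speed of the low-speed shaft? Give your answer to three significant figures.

4.55 Hz

gear mesh 56/36 = 1.5556 → 41.2/1.5556 = 26.486 Hz
belt 288/105 = 2.7429 → 26.486/2.7429 = 9.6562 Hz
gear mesh 53/25 = 2.12 → 9.6562/2.12 = 4.5548 Hz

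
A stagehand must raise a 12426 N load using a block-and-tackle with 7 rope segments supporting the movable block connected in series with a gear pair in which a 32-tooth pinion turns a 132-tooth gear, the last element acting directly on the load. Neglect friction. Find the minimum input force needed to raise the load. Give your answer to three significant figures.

430 N

Block-and-tackle MA = number of supporting rope parts = 7.
Gear pair MA = 132/32 = 4.125.
Combined ideal MA = 7 × 4.125 = 28.875.
Effort = load / MA = 12426 / 28.875 = 430.34 N.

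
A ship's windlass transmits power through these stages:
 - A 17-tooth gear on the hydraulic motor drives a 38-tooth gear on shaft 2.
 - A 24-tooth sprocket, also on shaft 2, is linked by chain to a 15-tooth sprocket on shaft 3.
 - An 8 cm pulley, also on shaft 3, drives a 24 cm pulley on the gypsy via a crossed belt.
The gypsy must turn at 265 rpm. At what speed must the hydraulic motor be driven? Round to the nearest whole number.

Overall ratio R = 2.2353 × 0.625 × 3 = 4.1912.
Required input speed = output speed × R = 265 × 4.1912 = 1110.7 rpm.

1111 rpm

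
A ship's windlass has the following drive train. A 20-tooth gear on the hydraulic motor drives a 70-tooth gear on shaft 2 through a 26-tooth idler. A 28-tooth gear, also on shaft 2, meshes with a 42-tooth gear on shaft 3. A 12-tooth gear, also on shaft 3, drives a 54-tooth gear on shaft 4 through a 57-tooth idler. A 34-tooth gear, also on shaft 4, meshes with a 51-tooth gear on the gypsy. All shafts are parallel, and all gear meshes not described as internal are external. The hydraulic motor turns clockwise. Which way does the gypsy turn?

the hydraulic motor → shaft 2: driver → idler → driven is 2 external meshes, 2 reversals → CW.
shaft 2 → shaft 3: external mesh, 1 reversal → CCW.
shaft 3 → shaft 4: driver → idler → driven is 2 external meshes, 2 reversals → CCW.
shaft 4 → the gypsy: external mesh, 1 reversal → CW.
6 reversals in total — an even number — so the gypsy turns the same way as the hydraulic motor.

clockwise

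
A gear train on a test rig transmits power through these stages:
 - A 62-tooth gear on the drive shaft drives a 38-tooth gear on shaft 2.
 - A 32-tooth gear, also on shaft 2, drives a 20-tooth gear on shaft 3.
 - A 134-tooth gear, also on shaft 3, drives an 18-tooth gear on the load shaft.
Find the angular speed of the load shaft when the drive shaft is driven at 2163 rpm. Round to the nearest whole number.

Gear mesh: ratio = 38/62 = 0.6129, so shaft 2 turns at 2163 / 0.6129 = 3529.1 rpm.
Gear mesh: ratio = 20/32 = 0.625, so shaft 3 turns at 3529.1 / 0.625 = 5646.6 rpm.
Gear mesh: ratio = 18/134 = 0.13433, so the load shaft turns at 5646.6 / 0.13433 = 42036 rpm.

42036 rpm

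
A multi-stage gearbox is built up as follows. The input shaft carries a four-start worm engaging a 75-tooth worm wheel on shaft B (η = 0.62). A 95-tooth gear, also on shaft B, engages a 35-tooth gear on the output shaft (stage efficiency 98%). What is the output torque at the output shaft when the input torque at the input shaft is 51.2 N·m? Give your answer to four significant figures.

214.9 N·m

After the worm (75/4): 51.2 × 18.75 × 0.62 = 595.2 N·m
After the gear mesh (35/95): 595.2 × 0.36842 × 0.98 = 214.9 N·m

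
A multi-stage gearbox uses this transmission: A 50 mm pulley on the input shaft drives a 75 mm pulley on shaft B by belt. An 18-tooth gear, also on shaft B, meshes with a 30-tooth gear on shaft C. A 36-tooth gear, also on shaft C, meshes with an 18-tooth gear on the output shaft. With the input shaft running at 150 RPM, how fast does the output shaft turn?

belt 75/50 = 1.5 → 150/1.5 = 100 RPM
gear mesh 30/18 = 1.6667 → 100/1.6667 = 60 RPM
gear mesh 18/36 = 0.5 → 60/0.5 = 120 RPM

120 RPM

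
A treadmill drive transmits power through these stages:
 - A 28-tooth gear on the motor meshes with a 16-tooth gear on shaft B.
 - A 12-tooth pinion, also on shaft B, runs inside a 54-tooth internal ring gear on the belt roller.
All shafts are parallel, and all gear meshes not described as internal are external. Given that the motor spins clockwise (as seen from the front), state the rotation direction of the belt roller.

the motor → shaft B: external mesh, 1 reversal → CCW.
shaft B → the belt roller: internal mesh, same direction → CCW.
1 reversal in total — an odd number — so the belt roller turns opposite to the motor.

anticlockwise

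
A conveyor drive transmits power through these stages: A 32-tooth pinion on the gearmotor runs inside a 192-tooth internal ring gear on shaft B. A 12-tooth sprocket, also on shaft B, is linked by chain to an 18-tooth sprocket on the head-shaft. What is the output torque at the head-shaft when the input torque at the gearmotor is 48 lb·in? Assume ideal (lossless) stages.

432 lb·in

Internal gear: ratio = 192/32 = 6; torque at shaft B = 48 × 6 = 288 lb·in.
Chain: ratio = 18/12 = 1.5; torque at the head-shaft = 288 × 1.5 = 432 lb·in.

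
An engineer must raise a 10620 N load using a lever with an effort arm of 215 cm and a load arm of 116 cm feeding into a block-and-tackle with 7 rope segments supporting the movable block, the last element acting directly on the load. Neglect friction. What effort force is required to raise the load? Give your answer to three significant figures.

Lever MA = effort arm / load arm = 215/116 = 1.8534.
Block-and-tackle MA = number of supporting rope parts = 7.
Combined ideal MA = 1.8534 × 7 = 12.974.
Effort = load / MA = 10620 / 12.974 = 818.55 N.

819 N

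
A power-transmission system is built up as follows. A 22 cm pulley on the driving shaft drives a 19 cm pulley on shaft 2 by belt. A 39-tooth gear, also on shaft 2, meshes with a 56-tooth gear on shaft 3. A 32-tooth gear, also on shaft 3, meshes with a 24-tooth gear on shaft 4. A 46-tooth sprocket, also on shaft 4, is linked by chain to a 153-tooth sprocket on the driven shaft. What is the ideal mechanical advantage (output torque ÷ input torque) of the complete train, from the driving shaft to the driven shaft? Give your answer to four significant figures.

3.093

Each stage contributes driven/driver: belt 19/22 = 0.86364, gear mesh 56/39 = 1.4359, gear mesh 24/32 = 0.75, chain 153/46 = 3.3261.
Overall: 0.86364 × 1.4359 × 0.75 × 3.3261 = 3.0935.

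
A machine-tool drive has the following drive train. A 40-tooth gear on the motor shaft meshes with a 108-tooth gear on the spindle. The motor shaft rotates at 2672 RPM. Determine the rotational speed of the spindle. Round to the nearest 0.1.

989.6 RPM

gear mesh 108/40 = 2.7 → 2672/2.7 = 989.63 RPM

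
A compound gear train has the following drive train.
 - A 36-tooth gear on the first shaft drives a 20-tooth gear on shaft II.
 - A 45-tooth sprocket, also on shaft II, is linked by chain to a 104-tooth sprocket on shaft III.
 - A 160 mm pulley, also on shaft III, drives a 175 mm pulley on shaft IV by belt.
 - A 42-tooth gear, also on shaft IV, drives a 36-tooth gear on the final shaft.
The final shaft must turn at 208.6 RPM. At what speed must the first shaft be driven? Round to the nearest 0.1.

251.1 RPM

Overall ratio R = 0.55556 × 2.3111 × 1.0938 × 0.85714 = 1.2037.
Required input speed = output speed × R = 208.6 × 1.2037 = 251.09 RPM.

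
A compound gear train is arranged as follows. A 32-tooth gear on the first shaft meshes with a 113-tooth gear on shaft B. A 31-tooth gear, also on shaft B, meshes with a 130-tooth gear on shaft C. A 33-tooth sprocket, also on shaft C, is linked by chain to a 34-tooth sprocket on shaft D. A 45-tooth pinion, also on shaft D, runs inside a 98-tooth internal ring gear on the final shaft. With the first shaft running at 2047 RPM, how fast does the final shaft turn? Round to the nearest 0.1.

the first shaft → shaft B (gear mesh, 113/32): 2047 ÷ 3.5312 = 579.68 RPM
shaft B → shaft C (gear mesh, 130/31): 579.68 ÷ 4.1935 = 138.23 RPM
shaft C → shaft D (chain, 34/33): 138.23 ÷ 1.0303 = 134.17 RPM
shaft D → the final shaft (internal gear, 98/45): 134.17 ÷ 2.1778 = 61.607 RPM

61.6 RPM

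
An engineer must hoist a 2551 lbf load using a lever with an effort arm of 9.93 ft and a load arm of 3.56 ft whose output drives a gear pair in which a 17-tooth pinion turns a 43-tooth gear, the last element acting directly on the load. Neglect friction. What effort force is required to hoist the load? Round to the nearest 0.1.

Lever MA = effort arm / load arm = 9.93/3.56 = 2.7893.
Gear pair MA = 43/17 = 2.5294.
Combined ideal MA = 2.7893 × 2.5294 = 7.0554.
Effort = load / MA = 2551 / 7.0554 = 361.57 lbf.

361.6 lbf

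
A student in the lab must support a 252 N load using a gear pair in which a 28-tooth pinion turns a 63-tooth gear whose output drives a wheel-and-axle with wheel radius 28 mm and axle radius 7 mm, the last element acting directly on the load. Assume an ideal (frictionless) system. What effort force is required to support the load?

28 N

Gear pair MA = 63/28 = 2.25.
Wheel-and-axle MA = R/r = 28/7 = 4.
Combined ideal MA = 2.25 × 4 = 9.
Effort = load / MA = 252 / 9 = 28 N.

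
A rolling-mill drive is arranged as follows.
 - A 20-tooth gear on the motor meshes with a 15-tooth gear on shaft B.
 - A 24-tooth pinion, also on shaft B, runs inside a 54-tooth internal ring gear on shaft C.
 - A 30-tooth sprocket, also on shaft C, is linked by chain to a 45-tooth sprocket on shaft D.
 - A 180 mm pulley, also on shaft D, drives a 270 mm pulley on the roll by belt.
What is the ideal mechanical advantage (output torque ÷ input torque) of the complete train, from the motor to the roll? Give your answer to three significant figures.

3.80

Each stage contributes driven/driver: gear mesh 15/20 = 0.75, internal gear 54/24 = 2.25, chain 45/30 = 1.5, belt 270/180 = 1.5.
Overall: 0.75 × 2.25 × 1.5 × 1.5 = 3.7969.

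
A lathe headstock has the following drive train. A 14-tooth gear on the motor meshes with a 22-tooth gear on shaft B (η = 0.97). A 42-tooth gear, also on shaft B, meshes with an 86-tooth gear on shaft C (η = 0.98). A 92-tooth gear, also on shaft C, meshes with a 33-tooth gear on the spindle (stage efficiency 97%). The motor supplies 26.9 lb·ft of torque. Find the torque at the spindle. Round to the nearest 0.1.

gear mesh 22/14 = 1.5714 → τ = 26.9·1.5714·0.97 = 41.003 lb·ft
gear mesh 86/42 = 2.0476 → τ = 41.003·2.0476·0.98 = 82.28 lb·ft
gear mesh 33/92 = 0.3587 → τ = 82.28·0.3587·0.97 = 28.628 lb·ft

28.6 lb·ft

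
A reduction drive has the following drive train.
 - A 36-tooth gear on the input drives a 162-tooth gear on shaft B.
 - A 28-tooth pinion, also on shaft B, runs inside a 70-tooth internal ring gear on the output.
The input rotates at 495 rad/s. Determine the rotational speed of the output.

44 rad/s

the input → shaft B (gear mesh, 162/36): 495 ÷ 4.5 = 110 rad/s
shaft B → the output (internal gear, 70/28): 110 ÷ 2.5 = 44 rad/s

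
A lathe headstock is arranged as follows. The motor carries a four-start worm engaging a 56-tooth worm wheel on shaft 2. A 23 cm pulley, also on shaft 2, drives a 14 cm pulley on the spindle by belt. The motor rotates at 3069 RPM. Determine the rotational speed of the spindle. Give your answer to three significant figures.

Worm: ratio = 56/4 = 14, so shaft 2 turns at 3069 / 14 = 219.21 RPM.
Belt: ratio = 14/23 = 0.6087, so the spindle turns at 219.21 / 0.6087 = 360.14 RPM.

360 RPM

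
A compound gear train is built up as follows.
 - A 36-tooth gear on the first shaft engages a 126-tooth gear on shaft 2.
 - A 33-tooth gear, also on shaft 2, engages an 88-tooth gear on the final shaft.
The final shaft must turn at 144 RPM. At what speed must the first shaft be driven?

Overall ratio R = 3.5 × 2.6667 = 9.3333.
Required input speed = output speed × R = 144 × 9.3333 = 1344 RPM.

1344 RPM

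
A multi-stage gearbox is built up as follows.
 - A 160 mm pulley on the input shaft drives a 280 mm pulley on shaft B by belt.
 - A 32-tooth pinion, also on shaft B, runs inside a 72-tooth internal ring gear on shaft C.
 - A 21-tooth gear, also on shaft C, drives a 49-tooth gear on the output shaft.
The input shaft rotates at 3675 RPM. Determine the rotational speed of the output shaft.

400 RPM

the input shaft → shaft B (belt, 280/160): 3675 ÷ 1.75 = 2100 RPM
shaft B → shaft C (internal gear, 72/32): 2100 ÷ 2.25 = 933.33 RPM
shaft C → the output shaft (gear mesh, 49/21): 933.33 ÷ 2.3333 = 400 RPM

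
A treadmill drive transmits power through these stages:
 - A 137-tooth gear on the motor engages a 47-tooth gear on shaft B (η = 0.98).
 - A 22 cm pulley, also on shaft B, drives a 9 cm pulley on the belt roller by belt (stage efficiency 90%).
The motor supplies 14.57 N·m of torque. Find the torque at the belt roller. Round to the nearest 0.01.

gear mesh 47/137 = 0.34307 → τ = 14.57·0.34307·0.98 = 4.8985 N·m
belt 9/22 = 0.40909 → τ = 4.8985·0.40909·0.90 = 1.8035 N·m

1.80 N·m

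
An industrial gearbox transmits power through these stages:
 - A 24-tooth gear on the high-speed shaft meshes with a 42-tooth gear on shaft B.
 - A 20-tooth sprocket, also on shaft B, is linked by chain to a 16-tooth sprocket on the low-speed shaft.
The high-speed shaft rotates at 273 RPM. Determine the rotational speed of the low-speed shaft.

195 RPM

Gear mesh: ratio = 42/24 = 1.75, so shaft B turns at 273 / 1.75 = 156 RPM.
Chain: ratio = 16/20 = 0.8, so the low-speed shaft turns at 156 / 0.8 = 195 RPM.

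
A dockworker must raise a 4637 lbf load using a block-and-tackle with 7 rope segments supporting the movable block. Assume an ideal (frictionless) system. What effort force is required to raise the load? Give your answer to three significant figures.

662 lbf

Block-and-tackle MA = number of supporting rope parts = 7.
Effort = load / MA = 4637 / 7 = 662.43 lbf.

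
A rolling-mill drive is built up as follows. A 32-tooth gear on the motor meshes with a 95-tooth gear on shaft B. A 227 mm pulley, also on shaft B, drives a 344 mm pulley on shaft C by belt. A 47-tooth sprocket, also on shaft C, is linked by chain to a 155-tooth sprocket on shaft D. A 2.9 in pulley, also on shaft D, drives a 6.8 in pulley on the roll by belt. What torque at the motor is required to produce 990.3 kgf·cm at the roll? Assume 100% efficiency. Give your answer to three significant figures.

28.5 kgf·cm

Overall ratio R = 2.9688 × 1.5154 × 3.2979 × 2.3448 = 34.79.
Input torque = output torque / R = 990.3 / 34.79 = 28.465 kgf·cm.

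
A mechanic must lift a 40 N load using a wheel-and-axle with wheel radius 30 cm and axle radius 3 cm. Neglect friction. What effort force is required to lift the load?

Wheel-and-axle MA = R/r = 30/3 = 10.
Effort = load / MA = 40 / 10 = 4 N.

4 N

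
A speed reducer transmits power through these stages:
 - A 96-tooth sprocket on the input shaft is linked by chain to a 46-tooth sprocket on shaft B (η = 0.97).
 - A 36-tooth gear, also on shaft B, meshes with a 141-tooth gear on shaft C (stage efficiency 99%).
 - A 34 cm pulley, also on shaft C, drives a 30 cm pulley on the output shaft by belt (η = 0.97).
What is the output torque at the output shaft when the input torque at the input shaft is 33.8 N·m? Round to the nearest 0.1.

52.1 N·m

Chain: ratio = 46/96 = 0.47917; torque at shaft B = 33.8 × 0.47917 × 0.97 = 15.71 N·m.
Gear mesh: ratio = 141/36 = 3.9167; torque at shaft C = 15.71 × 3.9167 × 0.99 = 60.915 N·m.
Belt: ratio = 30/34 = 0.88235; torque at the output shaft = 60.915 × 0.88235 × 0.97 = 52.136 N·m.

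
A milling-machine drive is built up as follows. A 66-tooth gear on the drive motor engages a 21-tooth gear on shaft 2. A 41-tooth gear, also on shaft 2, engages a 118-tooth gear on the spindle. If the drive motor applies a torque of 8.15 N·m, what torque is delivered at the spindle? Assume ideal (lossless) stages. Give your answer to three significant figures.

Gear mesh: ratio = 21/66 = 0.31818; torque at shaft 2 = 8.15 × 0.31818 = 2.5932 N·m.
Gear mesh: ratio = 118/41 = 2.878; torque at the spindle = 2.5932 × 2.878 = 7.4633 N·m.

7.46 N·m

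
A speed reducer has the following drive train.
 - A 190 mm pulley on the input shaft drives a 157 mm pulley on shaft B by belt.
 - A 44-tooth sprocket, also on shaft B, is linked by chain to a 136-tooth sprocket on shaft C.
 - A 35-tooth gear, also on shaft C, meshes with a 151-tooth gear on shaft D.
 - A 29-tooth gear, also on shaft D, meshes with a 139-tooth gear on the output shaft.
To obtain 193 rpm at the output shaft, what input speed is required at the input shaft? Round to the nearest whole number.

Overall ratio R = 0.82632 × 3.0909 × 4.3143 × 4.7931 = 52.815.
Required input speed = output speed × R = 193 × 52.815 = 10193 rpm.

10193 rpm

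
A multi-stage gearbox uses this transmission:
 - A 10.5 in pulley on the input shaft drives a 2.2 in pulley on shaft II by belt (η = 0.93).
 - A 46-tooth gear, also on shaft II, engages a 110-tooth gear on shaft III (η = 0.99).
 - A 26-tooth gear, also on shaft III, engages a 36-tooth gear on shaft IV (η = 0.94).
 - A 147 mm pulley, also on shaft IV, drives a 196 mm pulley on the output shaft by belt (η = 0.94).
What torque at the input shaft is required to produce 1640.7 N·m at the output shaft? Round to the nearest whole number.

2180 N·m

Overall ratio R = 0.20952 × 2.3913 × 1.3846 × 1.3333 = 0.92499; overall efficiency η = 0.93 × 0.99 × 0.94 × 0.94 = 0.8135.
Input torque = output torque / (R × η) = 1640.7 / (0.92499 × 0.8135) = 2180.3 N·m.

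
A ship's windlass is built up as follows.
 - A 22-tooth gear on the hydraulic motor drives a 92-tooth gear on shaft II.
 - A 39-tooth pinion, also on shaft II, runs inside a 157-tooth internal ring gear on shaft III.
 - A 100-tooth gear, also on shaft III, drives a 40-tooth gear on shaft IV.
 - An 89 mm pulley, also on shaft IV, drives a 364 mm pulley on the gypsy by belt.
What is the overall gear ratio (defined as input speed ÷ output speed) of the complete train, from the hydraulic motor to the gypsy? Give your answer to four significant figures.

27.54

Each stage contributes driven/driver: gear mesh 92/22 = 4.1818, internal gear 157/39 = 4.0256, gear mesh 40/100 = 0.4, belt 364/89 = 4.0899.
Overall: 4.1818 × 4.0256 × 0.4 × 4.0899 = 27.54.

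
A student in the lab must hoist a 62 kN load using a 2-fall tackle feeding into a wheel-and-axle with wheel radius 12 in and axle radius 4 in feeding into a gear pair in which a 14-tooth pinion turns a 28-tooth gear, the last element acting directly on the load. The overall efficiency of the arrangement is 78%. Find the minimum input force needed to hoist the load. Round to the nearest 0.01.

Block-and-tackle MA = number of supporting rope parts = 2.
Wheel-and-axle MA = R/r = 12/4 = 3.
Gear pair MA = 28/14 = 2.
Combined ideal MA = 2 × 3 × 2 = 12.
Actual MA = 12 × 0.78 = 9.36.
Effort = load / actual MA = 62 / 9.36 = 6.6239 kN.

6.62 kN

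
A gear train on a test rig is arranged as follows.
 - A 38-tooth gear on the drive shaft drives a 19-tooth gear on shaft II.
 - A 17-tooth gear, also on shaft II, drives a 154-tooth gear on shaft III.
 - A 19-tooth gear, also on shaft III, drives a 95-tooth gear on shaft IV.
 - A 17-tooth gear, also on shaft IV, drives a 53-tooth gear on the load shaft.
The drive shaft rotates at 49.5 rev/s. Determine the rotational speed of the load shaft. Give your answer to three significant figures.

the drive shaft → shaft II (gear mesh, 19/38): 49.5 ÷ 0.5 = 99 rev/s
shaft II → shaft III (gear mesh, 154/17): 99 ÷ 9.0588 = 10.929 rev/s
shaft III → shaft IV (gear mesh, 95/19): 10.929 ÷ 5 = 2.1857 rev/s
shaft IV → the load shaft (gear mesh, 53/17): 2.1857 ÷ 3.1176 = 0.70108 rev/s

0.701 rev/s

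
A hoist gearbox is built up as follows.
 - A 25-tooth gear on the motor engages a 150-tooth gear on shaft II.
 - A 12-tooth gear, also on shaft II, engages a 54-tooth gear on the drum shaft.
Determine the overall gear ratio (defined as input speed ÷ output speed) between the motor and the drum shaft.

27

Each stage contributes driven/driver: gear mesh 150/25 = 6, gear mesh 54/12 = 4.5.
Overall: 6 × 4.5 = 27.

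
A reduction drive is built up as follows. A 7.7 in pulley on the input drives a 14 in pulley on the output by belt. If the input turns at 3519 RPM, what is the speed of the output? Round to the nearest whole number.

the input → the output (belt, 14/7.7): 3519 ÷ 1.8182 = 1935.5 RPM

1935 RPM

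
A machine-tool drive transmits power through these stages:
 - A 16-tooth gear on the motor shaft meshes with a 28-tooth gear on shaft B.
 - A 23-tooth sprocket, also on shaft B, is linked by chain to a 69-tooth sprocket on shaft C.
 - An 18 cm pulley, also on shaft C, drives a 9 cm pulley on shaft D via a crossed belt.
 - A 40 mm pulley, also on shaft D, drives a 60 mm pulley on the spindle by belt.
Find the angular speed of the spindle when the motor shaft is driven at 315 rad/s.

Gear mesh: ratio = 28/16 = 1.75, so shaft B turns at 315 / 1.75 = 180 rad/s.
Chain: ratio = 69/23 = 3, so shaft C turns at 180 / 3 = 60 rad/s.
Belt: ratio = 9/18 = 0.5, so shaft D turns at 60 / 0.5 = 120 rad/s.
Belt: ratio = 60/40 = 1.5, so the spindle turns at 120 / 1.5 = 80 rad/s.

80 rad/s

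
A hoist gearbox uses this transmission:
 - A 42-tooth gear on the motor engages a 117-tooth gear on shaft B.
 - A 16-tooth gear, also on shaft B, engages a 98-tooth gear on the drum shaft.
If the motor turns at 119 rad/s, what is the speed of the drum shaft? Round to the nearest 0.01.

6.97 rad/s

the motor → shaft B (gear mesh, 117/42): 119 ÷ 2.7857 = 42.718 rad/s
shaft B → the drum shaft (gear mesh, 98/16): 42.718 ÷ 6.125 = 6.9744 rad/s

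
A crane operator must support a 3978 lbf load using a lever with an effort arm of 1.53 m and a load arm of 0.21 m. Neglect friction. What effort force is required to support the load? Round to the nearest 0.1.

546.0 lbf

Lever MA = effort arm / load arm = 1.53/0.21 = 7.2857.
Effort = load / MA = 3978 / 7.2857 = 546 lbf.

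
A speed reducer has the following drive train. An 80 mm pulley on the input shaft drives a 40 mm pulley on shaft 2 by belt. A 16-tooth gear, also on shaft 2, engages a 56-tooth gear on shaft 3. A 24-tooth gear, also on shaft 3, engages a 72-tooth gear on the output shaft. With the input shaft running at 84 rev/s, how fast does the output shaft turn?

16 rev/s

belt 40/80 = 0.5 → 84/0.5 = 168 rev/s
gear mesh 56/16 = 3.5 → 168/3.5 = 48 rev/s
gear mesh 72/24 = 3 → 48/3 = 16 rev/s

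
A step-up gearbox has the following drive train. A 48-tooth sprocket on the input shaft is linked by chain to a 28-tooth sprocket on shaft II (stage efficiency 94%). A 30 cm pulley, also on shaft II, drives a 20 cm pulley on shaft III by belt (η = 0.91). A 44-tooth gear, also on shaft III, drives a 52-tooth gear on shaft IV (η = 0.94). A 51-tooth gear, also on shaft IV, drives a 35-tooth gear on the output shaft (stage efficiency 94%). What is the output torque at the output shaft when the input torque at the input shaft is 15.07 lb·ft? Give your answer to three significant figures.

3.59 lb·ft

After the chain (28/48): 15.07 × 0.58333 × 0.94 = 8.2634 lb·ft
After the belt (20/30): 8.2634 × 0.66667 × 0.91 = 5.0131 lb·ft
After the gear mesh (52/44): 5.0131 × 1.1818 × 0.94 = 5.5691 lb·ft
After the gear mesh (35/51): 5.5691 × 0.68627 × 0.94 = 3.5926 lb·ft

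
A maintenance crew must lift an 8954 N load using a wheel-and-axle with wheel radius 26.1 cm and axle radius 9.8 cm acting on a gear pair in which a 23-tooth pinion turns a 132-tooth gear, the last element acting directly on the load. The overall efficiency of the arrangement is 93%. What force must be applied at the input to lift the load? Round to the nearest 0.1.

629.9 N

Wheel-and-axle MA = R/r = 26.1/9.8 = 2.6633.
Gear pair MA = 132/23 = 5.7391.
Combined ideal MA = 2.6633 × 5.7391 = 15.285.
Actual MA = 15.285 × 0.93 = 14.215.
Effort = load / actual MA = 8954 / 14.215 = 629.9 N.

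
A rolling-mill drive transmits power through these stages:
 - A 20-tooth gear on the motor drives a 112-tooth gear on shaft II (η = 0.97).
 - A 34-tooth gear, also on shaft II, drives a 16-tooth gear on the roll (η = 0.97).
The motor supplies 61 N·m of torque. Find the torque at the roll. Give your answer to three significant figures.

After the gear mesh (112/20): 61 × 5.6 × 0.97 = 331.35 N·m
After the gear mesh (16/34): 331.35 × 0.47059 × 0.97 = 151.25 N·m

151 N·m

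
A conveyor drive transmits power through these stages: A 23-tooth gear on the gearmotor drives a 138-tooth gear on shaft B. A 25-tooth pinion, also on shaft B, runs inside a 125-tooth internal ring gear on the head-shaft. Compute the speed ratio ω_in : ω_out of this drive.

Each stage contributes driven/driver: gear mesh 138/23 = 6, internal gear 125/25 = 5.
Overall: 6 × 5 = 30.

30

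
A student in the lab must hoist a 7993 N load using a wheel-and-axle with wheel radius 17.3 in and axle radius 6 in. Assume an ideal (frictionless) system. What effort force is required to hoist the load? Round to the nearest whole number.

2772 N

Wheel-and-axle MA = R/r = 17.3/6 = 2.8833.
Effort = load / MA = 7993 / 2.8833 = 2772.1 N.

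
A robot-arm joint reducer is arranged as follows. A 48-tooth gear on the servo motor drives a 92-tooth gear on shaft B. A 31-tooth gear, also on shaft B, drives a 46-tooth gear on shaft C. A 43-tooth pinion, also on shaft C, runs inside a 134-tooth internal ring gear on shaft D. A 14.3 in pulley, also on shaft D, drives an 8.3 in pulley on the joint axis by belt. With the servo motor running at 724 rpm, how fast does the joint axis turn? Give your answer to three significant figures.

Gear mesh: ratio = 92/48 = 1.9167, so shaft B turns at 724 / 1.9167 = 377.74 rpm.
Gear mesh: ratio = 46/31 = 1.4839, so shaft C turns at 377.74 / 1.4839 = 254.56 rpm.
Internal gear: ratio = 134/43 = 3.1163, so shaft D turns at 254.56 / 3.1163 = 81.688 rpm.
Belt: ratio = 8.3/14.3 = 0.58042, so the joint axis turns at 81.688 / 0.58042 = 140.74 rpm.

141 rpm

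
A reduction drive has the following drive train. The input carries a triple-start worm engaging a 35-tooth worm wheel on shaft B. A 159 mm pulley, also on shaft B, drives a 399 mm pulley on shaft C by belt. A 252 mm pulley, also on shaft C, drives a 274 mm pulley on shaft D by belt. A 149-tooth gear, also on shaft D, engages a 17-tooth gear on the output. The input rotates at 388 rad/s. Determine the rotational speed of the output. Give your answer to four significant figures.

106.8 rad/s

the input → shaft B (worm, 35/3): 388 ÷ 11.667 = 33.257 rad/s
shaft B → shaft C (belt, 399/159): 33.257 ÷ 2.5094 = 13.253 rad/s
shaft C → shaft D (belt, 274/252): 13.253 ÷ 1.0873 = 12.189 rad/s
shaft D → the output (gear mesh, 17/149): 12.189 ÷ 0.11409 = 106.83 rad/s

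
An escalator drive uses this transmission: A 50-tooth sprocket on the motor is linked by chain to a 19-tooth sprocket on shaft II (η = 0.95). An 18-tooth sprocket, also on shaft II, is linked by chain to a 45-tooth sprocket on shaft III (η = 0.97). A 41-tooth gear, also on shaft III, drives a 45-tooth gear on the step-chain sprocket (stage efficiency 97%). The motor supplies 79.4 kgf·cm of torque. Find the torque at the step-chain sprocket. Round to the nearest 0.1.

After the chain (19/50): 79.4 × 0.38 × 0.95 = 28.663 kgf·cm
After the chain (45/18): 28.663 × 2.5 × 0.97 = 69.509 kgf·cm
After the gear mesh (45/41): 69.509 × 1.0976 × 0.97 = 74.001 kgf·cm

74.0 kgf·cm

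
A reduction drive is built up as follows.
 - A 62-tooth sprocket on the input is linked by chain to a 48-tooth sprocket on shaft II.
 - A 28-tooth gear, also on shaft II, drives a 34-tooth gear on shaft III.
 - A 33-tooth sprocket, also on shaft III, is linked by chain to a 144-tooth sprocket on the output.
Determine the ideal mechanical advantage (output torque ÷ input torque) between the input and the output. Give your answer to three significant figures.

Each stage contributes driven/driver: chain 48/62 = 0.77419, gear mesh 34/28 = 1.2143, chain 144/33 = 4.3636.
Overall: 0.77419 × 1.2143 × 4.3636 = 4.1022.

4.10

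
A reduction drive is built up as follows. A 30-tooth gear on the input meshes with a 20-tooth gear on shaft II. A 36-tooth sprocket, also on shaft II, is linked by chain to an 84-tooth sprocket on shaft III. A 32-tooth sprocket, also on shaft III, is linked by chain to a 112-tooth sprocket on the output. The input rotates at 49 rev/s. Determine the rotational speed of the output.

Gear mesh: ratio = 20/30 = 0.66667, so shaft II turns at 49 / 0.66667 = 73.5 rev/s.
Chain: ratio = 84/36 = 2.3333, so shaft III turns at 73.5 / 2.3333 = 31.5 rev/s.
Chain: ratio = 112/32 = 3.5, so the output turns at 31.5 / 3.5 = 9 rev/s.

9 rev/s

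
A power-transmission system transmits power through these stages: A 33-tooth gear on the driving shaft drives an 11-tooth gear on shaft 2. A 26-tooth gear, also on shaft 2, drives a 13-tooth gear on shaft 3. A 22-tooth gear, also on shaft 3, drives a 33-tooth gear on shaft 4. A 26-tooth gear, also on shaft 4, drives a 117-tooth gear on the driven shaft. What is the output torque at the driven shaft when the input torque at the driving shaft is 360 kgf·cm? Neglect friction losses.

Gear mesh: ratio = 11/33 = 0.33333; torque at shaft 2 = 360 × 0.33333 = 120 kgf·cm.
Gear mesh: ratio = 13/26 = 0.5; torque at shaft 3 = 120 × 0.5 = 60 kgf·cm.
Gear mesh: ratio = 33/22 = 1.5; torque at shaft 4 = 60 × 1.5 = 90 kgf·cm.
Gear mesh: ratio = 117/26 = 4.5; torque at the driven shaft = 90 × 4.5 = 405 kgf·cm.

405 kgf·cm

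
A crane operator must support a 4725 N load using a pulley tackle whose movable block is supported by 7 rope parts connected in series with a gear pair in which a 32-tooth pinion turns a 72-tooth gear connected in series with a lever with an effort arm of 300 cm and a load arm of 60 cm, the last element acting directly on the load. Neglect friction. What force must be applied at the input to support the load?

Block-and-tackle MA = number of supporting rope parts = 7.
Gear pair MA = 72/32 = 2.25.
Lever MA = effort arm / load arm = 300/60 = 5.
Combined ideal MA = 7 × 2.25 × 5 = 78.75.
Effort = load / MA = 4725 / 78.75 = 60 N.

60 N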